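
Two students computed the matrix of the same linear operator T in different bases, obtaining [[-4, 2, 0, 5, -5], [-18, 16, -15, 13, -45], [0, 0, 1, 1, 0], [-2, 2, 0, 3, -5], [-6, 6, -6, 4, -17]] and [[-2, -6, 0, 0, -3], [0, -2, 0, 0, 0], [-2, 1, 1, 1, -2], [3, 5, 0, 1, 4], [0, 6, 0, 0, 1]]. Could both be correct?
Two matrices over a field are similar if and only if they have the same invariant factors.

Both A and B have characteristic polynomial (x - 1)^3(x + 2)^2 and minimal polynomial (x - 1)^3(x + 2). Computing further, both have invariant factors x + 2, (x - 1)^3(x + 2). Hence A and B are similar.

Yes.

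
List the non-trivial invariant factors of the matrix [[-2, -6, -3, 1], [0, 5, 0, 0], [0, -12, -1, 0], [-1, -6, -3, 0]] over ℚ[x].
The Jordan structure of A has elementary divisors (x + 1)^2, (x + 1), (x - 5). Arranging the block sizes at each eigenvalue in decreasing order and taking row products gives the invariant factors.

Invariant factors (smallest first, each dividing the next): x + 1, (x - 5)(x + 1)^2.

Check: the last factor (x - 5)(x + 1)^2 is the minimal polynomial, and the product (x - 5)(x + 1)^3 is the characteristic polynomial.

x + 1, (x - 5)(x + 1)^2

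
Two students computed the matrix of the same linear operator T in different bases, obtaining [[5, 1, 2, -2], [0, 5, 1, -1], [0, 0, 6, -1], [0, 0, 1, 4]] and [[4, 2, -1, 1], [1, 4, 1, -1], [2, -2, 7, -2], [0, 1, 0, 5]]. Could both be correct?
Two matrices over a field are similar if and only if they have the same invariant factors.

Both A and B have characteristic polynomial (x - 5)^4 and minimal polynomial (x - 5)^3. Computing further, both have invariant factors x - 5, (x - 5)^3. Hence A and B are similar.

Yes.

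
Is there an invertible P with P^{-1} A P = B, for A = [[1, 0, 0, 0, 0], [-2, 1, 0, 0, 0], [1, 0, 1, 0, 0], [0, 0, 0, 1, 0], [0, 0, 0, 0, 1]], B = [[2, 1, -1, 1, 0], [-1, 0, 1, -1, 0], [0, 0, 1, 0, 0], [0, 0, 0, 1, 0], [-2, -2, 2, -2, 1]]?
Two matrices over a field are similar if and only if they have the same invariant factors.

Both A and B have characteristic polynomial (x - 1)^5 and minimal polynomial (x - 1)^2. Computing further, both have invariant factors x - 1, x - 1, x - 1, (x - 1)^2. Hence A and B are similar.

Yes.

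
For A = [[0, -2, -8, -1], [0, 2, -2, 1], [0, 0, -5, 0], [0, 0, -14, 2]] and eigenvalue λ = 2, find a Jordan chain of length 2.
We seek v_1 ∈ ker((A - 2I)^2) \ ker(A - 2I), then set v_{i+1} = (A - 2I) v_i.

One such chain is v_1 = [[1, -1, 0, 1]]^T, v_2 = [[-1, 1, 0, 0]]^T. Check: (A - 2I) v_2 = [[0, 0, 0, 0]]^T = 0.

v_1 = [[1, -1, 0, 1]]^T, v_2 = [[-1, 1, 0, 0]]^T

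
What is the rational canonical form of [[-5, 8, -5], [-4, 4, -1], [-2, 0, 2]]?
The invariant factors of A (the non-unit diagonal entries of the Smith normal form of xI - A over ℚ[x]) are x^2(x - 1), each dividing the next. The characteristic polynomial is their product, x^2(x - 1).

The rational canonical form is the block-diagonal matrix of companion matrices C(f_i):
R = [[0, 0, 0], [1, 0, 0], [0, 1, 1]].

R = [[0, 0, 0], [1, 0, 0], [0, 1, 1]]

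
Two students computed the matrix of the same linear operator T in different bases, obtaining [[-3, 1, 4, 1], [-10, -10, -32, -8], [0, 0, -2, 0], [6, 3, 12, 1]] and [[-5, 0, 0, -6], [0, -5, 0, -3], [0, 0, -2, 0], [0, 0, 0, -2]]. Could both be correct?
Both have characteristic polynomial (x + 2)^2(x + 5)^2, but the minimal polynomial of A is (x + 2)(x + 5)^2 while the minimal polynomial of B is (x + 2)(x + 5). The minimal polynomial is a similarity invariant, so A and B are not similar.

No.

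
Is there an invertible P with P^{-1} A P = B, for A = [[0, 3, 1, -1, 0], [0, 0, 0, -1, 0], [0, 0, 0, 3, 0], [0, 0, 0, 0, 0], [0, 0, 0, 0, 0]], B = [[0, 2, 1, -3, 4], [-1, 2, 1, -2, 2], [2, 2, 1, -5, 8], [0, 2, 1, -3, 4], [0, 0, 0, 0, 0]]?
Yes.

Two matrices over a field are similar if and only if they have the same invariant factors.

Both A and B have characteristic polynomial x^5 and minimal polynomial x^2. Computing further, both have invariant factors x, x^2, x^2. Hence A and B are similar.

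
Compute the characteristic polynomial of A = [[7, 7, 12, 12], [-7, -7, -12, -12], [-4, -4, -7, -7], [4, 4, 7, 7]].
xI - A = [[x - 7, -7, -12, -12], [7, x + 7, 12, 12], [4, 4, x + 7, 7], [-4, -4, -7, x - 7]].

Expanding det(xI - A) along the first row:
det(xI - A) = + (x - 7)·det([[x + 7, 12, 12], [4, x + 7, 7], [-4, -7, x - 7]]) - (-7)·det([[7, 12, 12], [4, x + 7, 7], [-4, -7, x - 7]]) + (-12)·det([[7, x + 7, 12], [4, 4, 7], [-4, -4, x - 7]]) - (-12)·det([[7, x + 7, 12], [4, 4, x + 7], [-4, -4, -7]]).

Evaluating gives χ_A(x) = x^4.

χ_A(x) = x^4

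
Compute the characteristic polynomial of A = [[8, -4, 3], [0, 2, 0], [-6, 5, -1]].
χ_A(x) = (x - 5)(x - 2)^2

xI - A = [[x - 8, 4, -3], [0, x - 2, 0], [6, -5, x + 1]].

Expanding det(xI - A) along the first row:
det(xI - A) = + (x - 8)·det([[x - 2, 0], [-5, x + 1]]) - (4)·det([[0, 0], [6, x + 1]]) + (-3)·det([[0, x - 2], [6, -5]]).

Evaluating gives χ_A(x) = x^3 - 9x^2 + 24x - 20 = (x - 5)(x - 2)^2.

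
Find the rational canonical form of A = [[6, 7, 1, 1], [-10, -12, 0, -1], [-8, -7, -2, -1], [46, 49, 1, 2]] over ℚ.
The invariant factors of A (the non-unit diagonal entries of the Smith normal form of xI - A over ℚ[x]) are (x + 2)(x + 5)(x^2 - x + 3), each dividing the next. The characteristic polynomial is their product, (x + 2)(x + 5)(x^2 - x + 3).

The rational canonical form is the block-diagonal matrix of companion matrices C(f_i):
R = [[0, 0, 0, -30], [1, 0, 0, -11], [0, 1, 0, -6], [0, 0, 1, -6]].

Note the characteristic polynomial does not split into linear factors over ℚ, so A has no Jordan form over ℚ; the rational canonical form exists over any field.

R = [[0, 0, 0, -30], [1, 0, 0, -11], [0, 1, 0, -6], [0, 0, 1, -6]]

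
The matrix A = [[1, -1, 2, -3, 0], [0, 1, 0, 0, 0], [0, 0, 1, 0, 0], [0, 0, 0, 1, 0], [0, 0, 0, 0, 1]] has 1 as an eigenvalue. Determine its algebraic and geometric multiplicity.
algebraic multiplicity 5, geometric multiplicity 4

The characteristic polynomial is (x - 1)^5, so the factor x - 1 appears with exponent 5: the algebraic multiplicity is 5.

rank(A - I) = 1, so the eigenspace has dimension 5 - 1 = 4: the geometric multiplicity is 4.

Since 4 < 5, A is not diagonalizable.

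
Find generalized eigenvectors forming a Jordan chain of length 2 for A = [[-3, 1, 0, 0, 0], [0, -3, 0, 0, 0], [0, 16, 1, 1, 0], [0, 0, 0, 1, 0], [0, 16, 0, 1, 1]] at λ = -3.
v_1 = [[-1, 1, -4, 0, -4]]^T, v_2 = [[1, 0, 0, 0, 0]]^T

We seek v_1 ∈ ker((A + 3I)^2) \ ker(A + 3I), then set v_{i+1} = (A + 3I) v_i.

One such chain is v_1 = [[-1, 1, -4, 0, -4]]^T, v_2 = [[1, 0, 0, 0, 0]]^T. Check: (A + 3I) v_2 = [[0, 0, 0, 0, 0]]^T = 0.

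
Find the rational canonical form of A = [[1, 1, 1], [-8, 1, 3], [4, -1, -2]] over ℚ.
The invariant factors of A (the non-unit diagonal entries of the Smith normal form of xI - A over ℚ[x]) are x^3 + 4x - 1, each dividing the next. The characteristic polynomial is their product, x^3 + 4x - 1.

The rational canonical form is the block-diagonal matrix of companion matrices C(f_i):
R = [[0, 0, 1], [1, 0, -4], [0, 1, 0]].

Note the characteristic polynomial does not split into linear factors over ℚ, so A has no Jordan form over ℚ; the rational canonical form exists over any field.

R = [[0, 0, 1], [1, 0, -4], [0, 1, 0]]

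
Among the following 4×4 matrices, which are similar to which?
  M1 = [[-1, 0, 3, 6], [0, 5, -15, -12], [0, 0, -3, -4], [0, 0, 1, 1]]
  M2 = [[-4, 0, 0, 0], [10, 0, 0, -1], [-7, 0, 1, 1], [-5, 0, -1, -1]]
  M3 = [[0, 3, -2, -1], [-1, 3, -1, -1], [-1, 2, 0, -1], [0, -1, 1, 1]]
3 classes: {M1}, {M2}, {M3}

Characteristic polynomials: χ_{M1} = (x - 5)(x + 1)^3, χ_{M2} = x^3(x + 4), χ_{M3} = (x - 1)^4.

{M1}: invariant factors x + 1, (x - 5)(x + 1)^2.

{M2}: invariant factors x^3(x + 4).

{M3}: invariant factors (x - 1)^2, (x - 1)^2.

Matrices are similar if and only if their invariant-factor lists agree; the partition into similarity classes is {M1}, {M2}, {M3}.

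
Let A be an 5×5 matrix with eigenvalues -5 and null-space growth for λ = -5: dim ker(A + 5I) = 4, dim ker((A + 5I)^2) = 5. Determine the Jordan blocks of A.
Jordan blocks: (-5, 2), (-5, 1), (-5, 1), (-5, 1)

λ = -5: successive nullity increments [4, 1] count blocks of size ≥ k; block sizes are [2, 1, 1, 1].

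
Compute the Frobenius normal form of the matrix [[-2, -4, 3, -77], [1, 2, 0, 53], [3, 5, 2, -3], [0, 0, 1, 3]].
R = [[0, 0, 0, -20], [1, 0, 0, 4], [0, 1, 0, 0], [0, 0, 1, 5]]

The invariant factors of A (the non-unit diagonal entries of the Smith normal form of xI - A over ℚ[x]) are (x - 5)(x^3 - 4), each dividing the next. The characteristic polynomial is their product, (x - 5)(x^3 - 4).

The rational canonical form is the block-diagonal matrix of companion matrices C(f_i):
R = [[0, 0, 0, -20], [1, 0, 0, 4], [0, 1, 0, 0], [0, 0, 1, 5]].

Note the characteristic polynomial does not split into linear factors over ℚ, so A has no Jordan form over ℚ; the rational canonical form exists over any field.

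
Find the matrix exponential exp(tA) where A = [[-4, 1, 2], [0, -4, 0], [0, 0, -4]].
e^{tA} = [[e^{-4*t}, t*e^{-4*t}, 2*t*e^{-4*t}], [0, e^{-4*t}, 0], [0, 0, e^{-4*t}]]

A has Jordan form J = [[-4, 1, 0], [0, -4, 0], [0, 0, -4]] with A = PJP^{-1}, so e^{tA} = P e^{tJ} P^{-1}.

For a Jordan block J_k(λ), e^{tJ_k(λ)} = e^{λt} · (I + tN + t^2 N^2/2! + ... + t^{k-1} N^{k-1}/(k-1)!) where N is the nilpotent superdiagonal part.

Assembling the blocks and conjugating back gives the entries of e^{tA} as shown above.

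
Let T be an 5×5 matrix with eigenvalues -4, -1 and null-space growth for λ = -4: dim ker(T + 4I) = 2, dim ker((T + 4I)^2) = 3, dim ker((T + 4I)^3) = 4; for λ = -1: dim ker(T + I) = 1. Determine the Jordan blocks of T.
Jordan blocks: (-4, 3), (-4, 1), (-1, 1)

λ = -4: successive nullity increments [2, 1, 1] count blocks of size ≥ k; block sizes are [3, 1].
λ = -1: successive nullity increments [1] count blocks of size ≥ k; block sizes are [1].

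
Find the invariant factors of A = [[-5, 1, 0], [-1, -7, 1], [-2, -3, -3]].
(x + 5)^3

The Jordan structure of A has elementary divisors (x + 5)^3. Arranging the block sizes at each eigenvalue in decreasing order and taking row products gives the invariant factors.

Invariant factors (smallest first, each dividing the next): (x + 5)^3.

Check: the last factor (x + 5)^3 is the minimal polynomial, and the product (x + 5)^3 is the characteristic polynomial.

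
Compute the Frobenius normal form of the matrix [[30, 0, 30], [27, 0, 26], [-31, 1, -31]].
R = [[0, 0, 30], [1, 0, 26], [0, 1, -1]]

The invariant factors of A (the non-unit diagonal entries of the Smith normal form of xI - A over ℚ[x]) are (x + 5)(x^2 - 4x - 6), each dividing the next. The characteristic polynomial is their product, (x + 5)(x^2 - 4x - 6).

The rational canonical form is the block-diagonal matrix of companion matrices C(f_i):
R = [[0, 0, 30], [1, 0, 26], [0, 1, -1]].

Note the characteristic polynomial does not split into linear factors over ℚ, so A has no Jordan form over ℚ; the rational canonical form exists over any field.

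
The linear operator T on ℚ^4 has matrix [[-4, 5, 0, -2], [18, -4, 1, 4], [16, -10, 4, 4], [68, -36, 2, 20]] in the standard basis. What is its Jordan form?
J = [[4, 1, 0, 0], [0, 4, 1, 0], [0, 0, 4, 0], [0, 0, 0, 4]]

The characteristic polynomial is det(xI - A) = (x - 4)^4, so the eigenvalues are 4 (algebraic multiplicity 4).

For λ = 4: rank(A - 4I) = 2, rank((A - 4I)^2) = 1, rank((A - 4I)^3) = 0. The eigenspace has dimension 4 - 2 = 2, so there are 2 Jordan blocks; the rank sequence gives block sizes [3, 1].

Assembling the blocks gives the Jordan form J above.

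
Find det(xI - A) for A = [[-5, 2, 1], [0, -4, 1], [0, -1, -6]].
χ_A(x) = (x + 5)^3

xI - A = [[x + 5, -2, -1], [0, x + 4, -1], [0, 1, x + 6]].

Expanding det(xI - A) along the first row:
det(xI - A) = + (x + 5)·det([[x + 4, -1], [1, x + 6]]) - (-2)·det([[0, -1], [0, x + 6]]) + (-1)·det([[0, x + 4], [0, 1]]).

Evaluating gives χ_A(x) = x^3 + 15x^2 + 75x + 125 = (x + 5)^3.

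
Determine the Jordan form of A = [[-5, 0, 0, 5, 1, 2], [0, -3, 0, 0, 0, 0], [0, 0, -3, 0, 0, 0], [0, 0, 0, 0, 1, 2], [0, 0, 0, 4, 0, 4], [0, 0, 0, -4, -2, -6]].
J = [[-5, 0, 0, 0, 0, 0], [0, -3, 0, 0, 0, 0], [0, 0, -3, 0, 0, 0], [0, 0, 0, -2, 1, 0], [0, 0, 0, 0, -2, 0], [0, 0, 0, 0, 0, -2]]

The characteristic polynomial is det(xI - A) = (x + 2)^3(x + 3)^2(x + 5), so the eigenvalues are -5 (algebraic multiplicity 1), -3 (algebraic multiplicity 2), -2 (algebraic multiplicity 3).

For λ = -5: algebraic multiplicity 1 gives one 1×1 block.

For λ = -3: rank(A + 3I) = 4. The eigenspace has dimension 6 - 4 = 2, so there are 2 Jordan blocks; the rank sequence gives block sizes [1, 1].

For λ = -2: rank(A + 2I) = 4, rank((A + 2I)^2) = 3. The eigenspace has dimension 6 - 4 = 2, so there are 2 Jordan blocks; the rank sequence gives block sizes [2, 1].

Assembling the blocks gives the Jordan form J above.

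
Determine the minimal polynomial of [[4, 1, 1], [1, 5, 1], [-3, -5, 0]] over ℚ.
The characteristic polynomial factors as (x - 3)^3. The minimal polynomial is ∏(x - λ)^{k_λ} where k_λ is the size of the largest Jordan block at λ.

For λ = 3: rank(A - 3I) = 2, and the largest Jordan block has size 3 (the smallest k with rank((A - 3I)^k) = rank((A - 3I)^(k+1))).

So m_A(x) = (x - 3)^3.

m_A(x) = (x - 3)^3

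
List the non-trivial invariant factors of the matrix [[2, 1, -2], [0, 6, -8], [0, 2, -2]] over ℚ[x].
x - 2, (x - 2)^2

The Jordan structure of A has elementary divisors (x - 2)^2, (x - 2). Arranging the block sizes at each eigenvalue in decreasing order and taking row products gives the invariant factors.

Invariant factors (smallest first, each dividing the next): x - 2, (x - 2)^2.

Check: the last factor (x - 2)^2 is the minimal polynomial, and the product (x - 2)^3 is the characteristic polynomial.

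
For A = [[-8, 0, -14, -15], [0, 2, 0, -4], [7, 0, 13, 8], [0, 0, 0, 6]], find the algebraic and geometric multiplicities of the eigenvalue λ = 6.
The characteristic polynomial is (x - 6)^2(x - 2)(x + 1), so the factor x - 6 appears with exponent 2: the algebraic multiplicity is 2.

rank(A - 6I) = 3, so the eigenspace has dimension 4 - 3 = 1: the geometric multiplicity is 1.

Since 1 < 2, A is not diagonalizable.

algebraic multiplicity 2, geometric multiplicity 1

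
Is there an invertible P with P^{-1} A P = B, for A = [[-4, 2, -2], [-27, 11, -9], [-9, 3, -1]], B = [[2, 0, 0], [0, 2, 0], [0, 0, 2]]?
No.

Both have characteristic polynomial (x - 2)^3, but the minimal polynomial of A is (x - 2)^2 while the minimal polynomial of B is x - 2. The minimal polynomial is a similarity invariant, so A and B are not similar.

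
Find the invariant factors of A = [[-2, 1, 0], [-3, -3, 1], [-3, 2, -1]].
(x + 2)^3

The Jordan structure of A has elementary divisors (x + 2)^3. Arranging the block sizes at each eigenvalue in decreasing order and taking row products gives the invariant factors.

Invariant factors (smallest first, each dividing the next): (x + 2)^3.

Check: the last factor (x + 2)^3 is the minimal polynomial, and the product (x + 2)^3 is the characteristic polynomial.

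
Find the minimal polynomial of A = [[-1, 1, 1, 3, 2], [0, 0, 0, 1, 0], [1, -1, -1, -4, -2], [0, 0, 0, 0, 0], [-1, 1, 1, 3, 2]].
m_A(x) = x^2

The characteristic polynomial factors as x^5. The minimal polynomial is ∏(x - λ)^{k_λ} where k_λ is the size of the largest Jordan block at λ.

For λ = 0: rank(A) = 2, and the largest Jordan block has size 2 (the smallest k with rank(A^k) = rank(A^(k+1))).

So m_A(x) = x^2.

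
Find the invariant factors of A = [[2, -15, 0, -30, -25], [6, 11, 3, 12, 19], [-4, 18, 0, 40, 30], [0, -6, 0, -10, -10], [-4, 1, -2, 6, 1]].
The Jordan structure of A has elementary divisors x^3, (x - 2), (x - 2). Arranging the block sizes at each eigenvalue in decreasing order and taking row products gives the invariant factors.

Invariant factors (smallest first, each dividing the next): x - 2, x^3(x - 2).

Check: the last factor x^3(x - 2) is the minimal polynomial, and the product x^3(x - 2)^2 is the characteristic polynomial.

x - 2, x^3(x - 2)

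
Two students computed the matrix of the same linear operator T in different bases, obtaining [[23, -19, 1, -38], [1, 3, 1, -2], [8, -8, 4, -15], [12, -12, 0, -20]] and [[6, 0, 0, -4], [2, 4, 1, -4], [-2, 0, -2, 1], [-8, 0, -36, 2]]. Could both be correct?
Two matrices over a field are similar if and only if they have the same invariant factors.

Both A and B have characteristic polynomial (x - 4)^3(x + 2) and minimal polynomial (x - 4)^3(x + 2). Computing further, both have invariant factors (x - 4)^3(x + 2). Hence A and B are similar.

Yes.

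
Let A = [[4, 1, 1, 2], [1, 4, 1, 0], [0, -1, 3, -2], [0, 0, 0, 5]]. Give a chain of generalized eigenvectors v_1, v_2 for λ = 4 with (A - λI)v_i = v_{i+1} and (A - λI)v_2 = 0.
We seek v_1 ∈ ker((A - 4I)^2) \ ker(A - 4I), then set v_{i+1} = (A - 4I) v_i.

One such chain is v_1 = [[0, 0, 1, 0]]^T, v_2 = [[1, 1, -1, 0]]^T. Check: (A - 4I) v_2 = [[0, 0, 0, 0]]^T = 0.

v_1 = [[0, 0, 1, 0]]^T, v_2 = [[1, 1, -1, 0]]^T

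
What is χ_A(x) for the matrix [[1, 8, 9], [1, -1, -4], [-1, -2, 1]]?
χ_A(x) = (x - 2)^2(x + 3)

xI - A = [[x - 1, -8, -9], [-1, x + 1, 4], [1, 2, x - 1]].

Expanding det(xI - A) along the first row:
det(xI - A) = + (x - 1)·det([[x + 1, 4], [2, x - 1]]) - (-8)·det([[-1, 4], [1, x - 1]]) + (-9)·det([[-1, x + 1], [1, 2]]).

Evaluating gives χ_A(x) = x^3 - x^2 - 8x + 12 = (x - 2)^2(x + 3).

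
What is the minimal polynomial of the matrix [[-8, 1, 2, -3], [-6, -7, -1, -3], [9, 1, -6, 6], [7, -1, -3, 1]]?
m_A(x) = (x + 5)^2

The characteristic polynomial factors as (x + 5)^4. The minimal polynomial is ∏(x - λ)^{k_λ} where k_λ is the size of the largest Jordan block at λ.

For λ = -5: rank(A + 5I) = 2, and the largest Jordan block has size 2 (the smallest k with rank((A + 5I)^k) = rank((A + 5I)^(k+1))).

So m_A(x) = (x + 5)^2.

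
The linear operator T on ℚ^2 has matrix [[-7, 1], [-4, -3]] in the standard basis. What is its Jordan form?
J = [[-5, 1], [0, -5]]

The characteristic polynomial is det(xI - A) = (x + 5)^2, so the eigenvalues are -5 (algebraic multiplicity 2).

For λ = -5: rank(A + 5I) = 1, rank((A + 5I)^2) = 0. The eigenspace has dimension 2 - 1 = 1, so there is 1 Jordan block; the rank sequence gives block sizes [2].

Assembling the blocks gives the Jordan form J above.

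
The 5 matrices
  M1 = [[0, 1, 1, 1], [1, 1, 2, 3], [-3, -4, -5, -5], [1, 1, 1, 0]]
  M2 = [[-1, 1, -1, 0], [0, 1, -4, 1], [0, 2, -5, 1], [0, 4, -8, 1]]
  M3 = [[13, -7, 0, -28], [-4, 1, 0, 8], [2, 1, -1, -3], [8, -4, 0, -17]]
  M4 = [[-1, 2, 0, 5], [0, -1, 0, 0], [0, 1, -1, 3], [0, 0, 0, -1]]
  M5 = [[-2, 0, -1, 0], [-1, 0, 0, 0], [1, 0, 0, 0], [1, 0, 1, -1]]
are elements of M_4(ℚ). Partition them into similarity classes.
Characteristic polynomials: χ_{M1} = (x + 1)^4, χ_{M2} = (x + 1)^4, χ_{M3} = (x + 1)^4, χ_{M4} = (x + 1)^4, χ_{M5} = x(x + 1)^3.

{M1, M2, M3, M4}: invariant factors (x + 1)^2, (x + 1)^2.

{M5}: invariant factors x + 1, x(x + 1)^2.

Matrices are similar if and only if their invariant-factor lists agree; the partition into similarity classes is {M1, M2, M3, M4}, {M5}.

2 classes: {M1, M2, M3, M4}, {M5}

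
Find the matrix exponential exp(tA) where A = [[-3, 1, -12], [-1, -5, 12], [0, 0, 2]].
e^{tA} = [[(t + 1)*e^{-4*t}, t*e^{-4*t}, 2*(1 - e^{6*t})*e^{-4*t}], [-t*e^{-4*t}, (1 - t)*e^{-4*t}, (2*e^{6*t} - 2)*e^{-4*t}], [0, 0, e^{2*t}]]

A has Jordan form J = [[-4, 1, 0], [0, -4, 0], [0, 0, 2]] with A = PJP^{-1}, so e^{tA} = P e^{tJ} P^{-1}.

For a Jordan block J_k(λ), e^{tJ_k(λ)} = e^{λt} · (I + tN + t^2 N^2/2! + ... + t^{k-1} N^{k-1}/(k-1)!) where N is the nilpotent superdiagonal part.

Assembling the blocks and conjugating back gives the entries of e^{tA} as shown above.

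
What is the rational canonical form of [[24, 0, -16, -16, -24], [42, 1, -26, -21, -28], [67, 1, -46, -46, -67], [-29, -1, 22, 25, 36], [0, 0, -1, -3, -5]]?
The invariant factors of A (the non-unit diagonal entries of the Smith normal form of xI - A over ℚ[x]) are (x - 2)(x + 2)^2(x^2 - x + 1), each dividing the next. The characteristic polynomial is their product, (x - 2)(x + 2)^2(x^2 - x + 1).

The rational canonical form is the block-diagonal matrix of companion matrices C(f_i):
R = [[0, 0, 0, 0, 8], [1, 0, 0, 0, -4], [0, 1, 0, 0, 2], [0, 0, 1, 0, 5], [0, 0, 0, 1, -1]].

Note the characteristic polynomial does not split into linear factors over ℚ, so A has no Jordan form over ℚ; the rational canonical form exists over any field.

R = [[0, 0, 0, 0, 8], [1, 0, 0, 0, -4], [0, 1, 0, 0, 2], [0, 0, 1, 0, 5], [0, 0, 0, 1, -1]]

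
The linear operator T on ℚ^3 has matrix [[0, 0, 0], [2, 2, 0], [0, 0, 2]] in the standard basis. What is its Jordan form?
The characteristic polynomial is det(xI - A) = x(x - 2)^2, so the eigenvalues are 0 (algebraic multiplicity 1), 2 (algebraic multiplicity 2).

For λ = 0: algebraic multiplicity 1 gives one 1×1 block.

For λ = 2: rank(A - 2I) = 1. The eigenspace has dimension 3 - 1 = 2, so there are 2 Jordan blocks; the rank sequence gives block sizes [1, 1].

Assembling the blocks gives the Jordan form J above.

J = [[0, 0, 0], [0, 2, 0], [0, 0, 2]]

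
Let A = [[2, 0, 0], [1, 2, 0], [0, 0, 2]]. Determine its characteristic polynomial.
xI - A = [[x - 2, 0, 0], [-1, x - 2, 0], [0, 0, x - 2]].

Expanding det(xI - A) along the first row:
det(xI - A) = + (x - 2)·det([[x - 2, 0], [0, x - 2]]) - (0)·det([[-1, 0], [0, x - 2]]) + (0)·det([[-1, x - 2], [0, 0]]).

Evaluating gives χ_A(x) = x^3 - 6x^2 + 12x - 8 = (x - 2)^3.

χ_A(x) = (x - 2)^3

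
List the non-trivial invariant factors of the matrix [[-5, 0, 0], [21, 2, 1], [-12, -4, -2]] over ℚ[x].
The Jordan structure of A has elementary divisors (x + 5), x^2. Arranging the block sizes at each eigenvalue in decreasing order and taking row products gives the invariant factors.

Invariant factors (smallest first, each dividing the next): x^2(x + 5).

Check: the last factor x^2(x + 5) is the minimal polynomial, and the product x^2(x + 5) is the characteristic polynomial.

x^2(x + 5)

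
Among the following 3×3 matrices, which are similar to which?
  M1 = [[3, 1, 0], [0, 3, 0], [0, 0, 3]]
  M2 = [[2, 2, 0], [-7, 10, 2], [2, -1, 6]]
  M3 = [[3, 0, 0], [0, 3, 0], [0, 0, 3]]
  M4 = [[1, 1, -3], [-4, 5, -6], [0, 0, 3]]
3 classes: {M1, M4}, {M2}, {M3}

Characteristic polynomials: χ_{M1} = (x - 3)^3, χ_{M2} = (x - 6)^3, χ_{M3} = (x - 3)^3, χ_{M4} = (x - 3)^3.

{M1, M4}: invariant factors x - 3, (x - 3)^2.

{M2}: invariant factors (x - 6)^3.

{M3}: invariant factors x - 3, x - 3, x - 3.

Matrices are similar if and only if their invariant-factor lists agree; the partition into similarity classes is {M1, M4}, {M2}, {M3}.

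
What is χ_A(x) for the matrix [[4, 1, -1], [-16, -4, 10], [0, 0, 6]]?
χ_A(x) = x^2(x - 6)

xI - A = [[x - 4, -1, 1], [16, x + 4, -10], [0, 0, x - 6]].

Expanding det(xI - A) along the first row:
det(xI - A) = + (x - 4)·det([[x + 4, -10], [0, x - 6]]) - (-1)·det([[16, -10], [0, x - 6]]) + (1)·det([[16, x + 4], [0, 0]]).

Evaluating gives χ_A(x) = x^3 - 6x^2 = x^2(x - 6).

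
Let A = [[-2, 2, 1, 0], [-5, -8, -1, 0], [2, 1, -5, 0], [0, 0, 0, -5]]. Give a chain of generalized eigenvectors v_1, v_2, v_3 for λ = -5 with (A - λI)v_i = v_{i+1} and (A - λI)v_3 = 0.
v_1 = [[-2, 4, -1, 0]]^T, v_2 = [[1, -1, 0, 0]]^T, v_3 = [[1, -2, 1, 0]]^T

We seek v_1 ∈ ker((A + 5I)^3) \ ker((A + 5I)^2), then set v_{i+1} = (A + 5I) v_i.

One such chain is v_1 = [[-2, 4, -1, 0]]^T, v_2 = [[1, -1, 0, 0]]^T, v_3 = [[1, -2, 1, 0]]^T. Check: (A + 5I) v_3 = [[0, 0, 0, 0]]^T = 0.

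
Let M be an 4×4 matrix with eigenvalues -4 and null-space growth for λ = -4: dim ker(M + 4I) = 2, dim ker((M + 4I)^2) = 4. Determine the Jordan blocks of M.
Jordan blocks: (-4, 2), (-4, 2)

λ = -4: successive nullity increments [2, 2] count blocks of size ≥ k; block sizes are [2, 2].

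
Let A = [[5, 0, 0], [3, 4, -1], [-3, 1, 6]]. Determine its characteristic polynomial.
xI - A = [[x - 5, 0, 0], [-3, x - 4, 1], [3, -1, x - 6]].

Expanding det(xI - A) along the first row:
det(xI - A) = + (x - 5)·det([[x - 4, 1], [-1, x - 6]]) - (0)·det([[-3, 1], [3, x - 6]]) + (0)·det([[-3, x - 4], [3, -1]]).

Evaluating gives χ_A(x) = x^3 - 15x^2 + 75x - 125 = (x - 5)^3.

χ_A(x) = (x - 5)^3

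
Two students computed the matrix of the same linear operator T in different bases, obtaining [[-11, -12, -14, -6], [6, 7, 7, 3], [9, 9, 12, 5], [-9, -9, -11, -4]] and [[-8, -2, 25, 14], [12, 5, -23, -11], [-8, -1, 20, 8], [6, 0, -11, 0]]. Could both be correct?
No.

trace(A) = 4 but trace(B) = 17. The trace is a similarity invariant, so A and B are not similar.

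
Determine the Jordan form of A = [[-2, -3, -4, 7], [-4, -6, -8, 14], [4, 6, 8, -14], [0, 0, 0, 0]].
The characteristic polynomial is det(xI - A) = x^4, so the eigenvalues are 0 (algebraic multiplicity 4).

For λ = 0: rank(A) = 1, rank(A^2) = 0. The eigenspace has dimension 4 - 1 = 3, so there are 3 Jordan blocks; the rank sequence gives block sizes [2, 1, 1].

Assembling the blocks gives the Jordan form J above.

J = [[0, 1, 0, 0], [0, 0, 0, 0], [0, 0, 0, 0], [0, 0, 0, 0]]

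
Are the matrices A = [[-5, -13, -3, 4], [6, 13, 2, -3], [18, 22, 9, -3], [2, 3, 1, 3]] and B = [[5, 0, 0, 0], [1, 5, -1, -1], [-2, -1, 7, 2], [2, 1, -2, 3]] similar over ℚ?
Two matrices over a field are similar if and only if they have the same invariant factors.

Both A and B have characteristic polynomial (x - 5)^4 and minimal polynomial (x - 5)^3. Computing further, both have invariant factors x - 5, (x - 5)^3. Hence A and B are similar.

Yes.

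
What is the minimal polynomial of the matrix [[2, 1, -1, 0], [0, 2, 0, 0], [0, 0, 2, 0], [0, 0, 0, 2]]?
m_A(x) = (x - 2)^2

The characteristic polynomial factors as (x - 2)^4. The minimal polynomial is ∏(x - λ)^{k_λ} where k_λ is the size of the largest Jordan block at λ.

For λ = 2: rank(A - 2I) = 1, and the largest Jordan block has size 2 (the smallest k with rank((A - 2I)^k) = rank((A - 2I)^(k+1))).

So m_A(x) = (x - 2)^2.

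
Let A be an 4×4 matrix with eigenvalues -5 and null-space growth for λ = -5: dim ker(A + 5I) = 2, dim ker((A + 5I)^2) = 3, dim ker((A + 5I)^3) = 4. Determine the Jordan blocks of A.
λ = -5: successive nullity increments [2, 1, 1] count blocks of size ≥ k; block sizes are [3, 1].

Jordan blocks: (-5, 3), (-5, 1)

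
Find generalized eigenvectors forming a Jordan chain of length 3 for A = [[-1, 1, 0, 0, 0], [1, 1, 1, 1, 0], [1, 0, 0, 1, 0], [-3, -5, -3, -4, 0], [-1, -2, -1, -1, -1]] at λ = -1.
v_1 = [[0, 0, 1, 0, 0]]^T, v_2 = [[0, 1, 1, -3, -1]]^T, v_3 = [[1, 0, -2, 1, 0]]^T

We seek v_1 ∈ ker((A + I)^3) \ ker((A + I)^2), then set v_{i+1} = (A + I) v_i.

One such chain is v_1 = [[0, 0, 1, 0, 0]]^T, v_2 = [[0, 1, 1, -3, -1]]^T, v_3 = [[1, 0, -2, 1, 0]]^T. Check: (A + I) v_3 = [[0, 0, 0, 0, 0]]^T = 0.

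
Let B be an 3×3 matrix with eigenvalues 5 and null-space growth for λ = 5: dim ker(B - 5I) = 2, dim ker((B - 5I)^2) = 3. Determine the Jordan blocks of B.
Jordan blocks: (5, 2), (5, 1)

λ = 5: successive nullity increments [2, 1] count blocks of size ≥ k; block sizes are [2, 1].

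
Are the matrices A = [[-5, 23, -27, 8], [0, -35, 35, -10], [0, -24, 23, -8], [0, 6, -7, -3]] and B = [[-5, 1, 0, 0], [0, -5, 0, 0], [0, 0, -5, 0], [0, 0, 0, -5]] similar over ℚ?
Both have characteristic polynomial (x + 5)^4, but the minimal polynomial of A is (x + 5)^3 while the minimal polynomial of B is (x + 5)^2. The minimal polynomial is a similarity invariant, so A and B are not similar.

No.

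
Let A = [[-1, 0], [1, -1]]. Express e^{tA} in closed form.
e^{tA} = [[e^{-t}, 0], [t*e^{-t}, e^{-t}]]

A has Jordan form J = [[-1, 1], [0, -1]] with A = PJP^{-1}, so e^{tA} = P e^{tJ} P^{-1}.

For a Jordan block J_k(λ), e^{tJ_k(λ)} = e^{λt} · (I + tN + t^2 N^2/2! + ... + t^{k-1} N^{k-1}/(k-1)!) where N is the nilpotent superdiagonal part.

Assembling the blocks and conjugating back gives the entries of e^{tA} as shown above.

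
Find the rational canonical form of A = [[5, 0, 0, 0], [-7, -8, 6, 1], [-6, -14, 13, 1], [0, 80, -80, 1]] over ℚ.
R = [[5, 0, 0, 0], [0, 0, 0, -100], [0, 1, 0, 15], [0, 0, 1, 6]]

The invariant factors of A (the non-unit diagonal entries of the Smith normal form of xI - A over ℚ[x]) are x - 5, (x - 5)^2(x + 4), each dividing the next. The characteristic polynomial is their product, (x - 5)^3(x + 4).

The rational canonical form is the block-diagonal matrix of companion matrices C(f_i):
R = [[5, 0, 0, 0], [0, 0, 0, -100], [0, 1, 0, 15], [0, 0, 1, 6]].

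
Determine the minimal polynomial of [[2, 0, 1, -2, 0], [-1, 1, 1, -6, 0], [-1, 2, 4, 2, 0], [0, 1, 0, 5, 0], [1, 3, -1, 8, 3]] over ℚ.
m_A(x) = (x - 3)^3

The characteristic polynomial factors as (x - 3)^5. The minimal polynomial is ∏(x - λ)^{k_λ} where k_λ is the size of the largest Jordan block at λ.

For λ = 3: rank(A - 3I) = 2, and the largest Jordan block has size 3 (the smallest k with rank((A - 3I)^k) = rank((A - 3I)^(k+1))).

So m_A(x) = (x - 3)^3.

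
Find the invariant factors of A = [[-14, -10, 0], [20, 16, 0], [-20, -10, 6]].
x - 6, (x - 6)(x + 4)

The Jordan structure of A has elementary divisors (x + 4), (x - 6), (x - 6). Arranging the block sizes at each eigenvalue in decreasing order and taking row products gives the invariant factors.

Invariant factors (smallest first, each dividing the next): x - 6, (x - 6)(x + 4).

Check: the last factor (x - 6)(x + 4) is the minimal polynomial, and the product (x - 6)^2(x + 4) is the characteristic polynomial.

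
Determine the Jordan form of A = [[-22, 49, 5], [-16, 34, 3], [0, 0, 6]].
The characteristic polynomial is det(xI - A) = (x - 6)^3, so the eigenvalues are 6 (algebraic multiplicity 3).

For λ = 6: rank(A - 6I) = 2, rank((A - 6I)^2) = 1, rank((A - 6I)^3) = 0. The eigenspace has dimension 3 - 2 = 1, so there is 1 Jordan block; the rank sequence gives block sizes [3].

Assembling the blocks gives the Jordan form J above.

J = [[6, 1, 0], [0, 6, 1], [0, 0, 6]]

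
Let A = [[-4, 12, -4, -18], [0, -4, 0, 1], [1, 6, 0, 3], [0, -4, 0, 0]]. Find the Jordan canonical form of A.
The characteristic polynomial is det(xI - A) = (x + 2)^4, so the eigenvalues are -2 (algebraic multiplicity 4).

For λ = -2: rank(A + 2I) = 2, rank((A + 2I)^2) = 0. The eigenspace has dimension 4 - 2 = 2, so there are 2 Jordan blocks; the rank sequence gives block sizes [2, 2].

Assembling the blocks gives the Jordan form J above.

J = [[-2, 1, 0, 0], [0, -2, 0, 0], [0, 0, -2, 1], [0, 0, 0, -2]]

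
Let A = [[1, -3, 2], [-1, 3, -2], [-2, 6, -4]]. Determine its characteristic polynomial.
xI - A = [[x - 1, 3, -2], [1, x - 3, 2], [2, -6, x + 4]].

Expanding det(xI - A) along the first row:
det(xI - A) = + (x - 1)·det([[x - 3, 2], [-6, x + 4]]) - (3)·det([[1, 2], [2, x + 4]]) + (-2)·det([[1, x - 3], [2, -6]]).

Evaluating gives χ_A(x) = x^3.

χ_A(x) = x^3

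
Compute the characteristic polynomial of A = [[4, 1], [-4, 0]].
χ_A(x) = (x - 2)^2

xI - A = [[x - 4, -1], [4, x]].

Expanding det(xI - A) along the first row:
det(xI - A) = + (x - 4)·det([[x]]) - (-1)·det([[4]]).

Evaluating gives χ_A(x) = x^2 - 4x + 4 = (x - 2)^2.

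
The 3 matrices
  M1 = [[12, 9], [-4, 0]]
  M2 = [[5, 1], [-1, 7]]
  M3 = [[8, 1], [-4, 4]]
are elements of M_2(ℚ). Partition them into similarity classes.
Characteristic polynomials: χ_{M1} = (x - 6)^2, χ_{M2} = (x - 6)^2, χ_{M3} = (x - 6)^2.

{M1, M2, M3}: invariant factors (x - 6)^2.

Matrices are similar if and only if their invariant-factor lists agree; the partition into similarity classes is {M1, M2, M3}.

1 class: {M1, M2, M3}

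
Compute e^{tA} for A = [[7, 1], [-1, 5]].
A has Jordan form J = [[6, 1], [0, 6]] with A = PJP^{-1}, so e^{tA} = P e^{tJ} P^{-1}.

For a Jordan block J_k(λ), e^{tJ_k(λ)} = e^{λt} · (I + tN + t^2 N^2/2! + ... + t^{k-1} N^{k-1}/(k-1)!) where N is the nilpotent superdiagonal part.

Assembling the blocks and conjugating back gives the entries of e^{tA} as shown above.

e^{tA} = [[(t + 1)*e^{6*t}, t*e^{6*t}], [-t*e^{6*t}, (1 - t)*e^{6*t}]]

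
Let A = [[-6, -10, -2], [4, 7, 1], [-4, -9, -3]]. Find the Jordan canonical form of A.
The characteristic polynomial is det(xI - A) = (x - 2)(x + 2)^2, so the eigenvalues are -2 (algebraic multiplicity 2), 2 (algebraic multiplicity 1).

For λ = -2: rank(A + 2I) = 2, rank((A + 2I)^2) = 1. The eigenspace has dimension 3 - 2 = 1, so there is 1 Jordan block; the rank sequence gives block sizes [2].

For λ = 2: algebraic multiplicity 1 gives one 1×1 block.

Assembling the blocks gives the Jordan form J above.

J = [[-2, 1, 0], [0, -2, 0], [0, 0, 2]]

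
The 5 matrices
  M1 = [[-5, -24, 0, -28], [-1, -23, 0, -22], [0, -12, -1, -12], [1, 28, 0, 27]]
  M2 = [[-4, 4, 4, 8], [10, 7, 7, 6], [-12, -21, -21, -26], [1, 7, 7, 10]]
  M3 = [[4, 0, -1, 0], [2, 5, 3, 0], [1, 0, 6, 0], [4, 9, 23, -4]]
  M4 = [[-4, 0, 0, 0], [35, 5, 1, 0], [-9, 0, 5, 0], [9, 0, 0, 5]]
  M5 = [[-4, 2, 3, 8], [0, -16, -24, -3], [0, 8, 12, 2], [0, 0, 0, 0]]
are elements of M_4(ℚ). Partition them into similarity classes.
4 classes: {M1}, {M2, M5}, {M3}, {M4}

Characteristic polynomials: χ_{M1} = (x - 5)(x + 1)(x + 3)^2, χ_{M2} = x^2(x + 4)^2, χ_{M3} = (x - 5)^3(x + 4), χ_{M4} = (x - 5)^3(x + 4), χ_{M5} = x^2(x + 4)^2.

{M1}: invariant factors (x - 5)(x + 1)(x + 3)^2.

{M2, M5}: invariant factors x^2(x + 4)^2.

{M3}: invariant factors (x - 5)^3(x + 4).

{M4}: invariant factors x - 5, (x - 5)^2(x + 4).

Matrices are similar if and only if their invariant-factor lists agree; the partition into similarity classes is {M1}, {M2, M5}, {M3}, {M4}.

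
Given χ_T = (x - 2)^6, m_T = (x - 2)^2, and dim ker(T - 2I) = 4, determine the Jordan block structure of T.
Jordan blocks: (2, 2), (2, 2), (2, 1), (2, 1)

λ = 2: algebraic multiplicity 6 (exponent in χ_T), largest block size 2 (exponent in m_T), 4 blocks (geometric multiplicity). These force block sizes [2, 2, 1, 1].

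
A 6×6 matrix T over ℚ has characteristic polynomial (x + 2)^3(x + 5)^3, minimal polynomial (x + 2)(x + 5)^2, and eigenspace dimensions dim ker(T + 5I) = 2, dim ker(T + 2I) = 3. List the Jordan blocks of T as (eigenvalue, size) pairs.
Jordan blocks: (-5, 2), (-5, 1), (-2, 1), (-2, 1), (-2, 1)

λ = -5: algebraic multiplicity 3 (exponent in χ_T), largest block size 2 (exponent in m_T), 2 blocks (geometric multiplicity). These force block sizes [2, 1].
λ = -2: algebraic multiplicity 3 (exponent in χ_T), largest block size 1 (exponent in m_T), 3 blocks (geometric multiplicity). These force block sizes [1, 1, 1].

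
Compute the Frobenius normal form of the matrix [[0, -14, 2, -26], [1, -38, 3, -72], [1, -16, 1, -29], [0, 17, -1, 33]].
The invariant factors of A (the non-unit diagonal entries of the Smith normal form of xI - A over ℚ[x]) are (x + 4)(x^3 - 4x - 5), each dividing the next. The characteristic polynomial is their product, (x + 4)(x^3 - 4x - 5).

The rational canonical form is the block-diagonal matrix of companion matrices C(f_i):
R = [[0, 0, 0, 20], [1, 0, 0, 21], [0, 1, 0, 4], [0, 0, 1, -4]].

Note the characteristic polynomial does not split into linear factors over ℚ, so A has no Jordan form over ℚ; the rational canonical form exists over any field.

R = [[0, 0, 0, 20], [1, 0, 0, 21], [0, 1, 0, 4], [0, 0, 1, -4]]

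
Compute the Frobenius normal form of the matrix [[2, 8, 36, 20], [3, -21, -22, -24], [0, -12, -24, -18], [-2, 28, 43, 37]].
The invariant factors of A (the non-unit diagonal entries of the Smith normal form of xI - A over ℚ[x]) are x^2 + 3x + 6, x^2 + 3x + 6, each dividing the next. The characteristic polynomial is their product, (x^2 + 3x + 6)^2.

The rational canonical form is the block-diagonal matrix of companion matrices C(f_i):
R = [[0, -6, 0, 0], [1, -3, 0, 0], [0, 0, 0, -6], [0, 0, 1, -3]].

Note the characteristic polynomial does not split into linear factors over ℚ, so A has no Jordan form over ℚ; the rational canonical form exists over any field.

R = [[0, -6, 0, 0], [1, -3, 0, 0], [0, 0, 0, -6], [0, 0, 1, -3]]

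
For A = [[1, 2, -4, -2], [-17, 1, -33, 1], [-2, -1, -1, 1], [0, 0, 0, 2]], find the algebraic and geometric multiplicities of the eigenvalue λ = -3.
algebraic multiplicity 1, geometric multiplicity 1

The characteristic polynomial is (x - 2)^3(x + 3), so the factor x + 3 appears with exponent 1: the algebraic multiplicity is 1.

rank(A + 3I) = 3, so the eigenspace has dimension 4 - 3 = 1: the geometric multiplicity is 1.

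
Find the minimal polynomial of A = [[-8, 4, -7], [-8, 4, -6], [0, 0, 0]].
m_A(x) = x^2(x + 4)

The characteristic polynomial factors as x^2(x + 4). The minimal polynomial is ∏(x - λ)^{k_λ} where k_λ is the size of the largest Jordan block at λ.

For λ = -4: rank(A + 4I) = 2, and the largest Jordan block has size 1 (the smallest k with rank((A + 4I)^k) = rank((A + 4I)^(k+1))).
For λ = 0: rank(A) = 2, and the largest Jordan block has size 2 (the smallest k with rank(A^k) = rank(A^(k+1))).

So m_A(x) = x^2(x + 4).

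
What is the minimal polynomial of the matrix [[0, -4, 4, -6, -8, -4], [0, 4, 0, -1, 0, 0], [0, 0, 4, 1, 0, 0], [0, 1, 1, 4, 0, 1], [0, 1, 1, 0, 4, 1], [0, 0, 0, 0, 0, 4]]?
The characteristic polynomial factors as x(x - 4)^5. The minimal polynomial is ∏(x - λ)^{k_λ} where k_λ is the size of the largest Jordan block at λ.

For λ = 0: rank(A) = 5, and the largest Jordan block has size 1 (the smallest k with rank(A^k) = rank(A^(k+1))).
For λ = 4: rank(A - 4I) = 3, and the largest Jordan block has size 3 (the smallest k with rank((A - 4I)^k) = rank((A - 4I)^(k+1))).

So m_A(x) = x(x - 4)^3.

m_A(x) = x(x - 4)^3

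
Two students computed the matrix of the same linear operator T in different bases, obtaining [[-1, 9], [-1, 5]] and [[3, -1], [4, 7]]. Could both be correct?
trace(A) = 4 but trace(B) = 10. The trace is a similarity invariant, so A and B are not similar.

No.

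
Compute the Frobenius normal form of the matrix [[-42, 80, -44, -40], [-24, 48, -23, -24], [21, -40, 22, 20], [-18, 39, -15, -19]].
R = [[0, 0, 0, 0], [1, 0, 0, 20], [0, 1, 0, -24], [0, 0, 1, 9]]

The invariant factors of A (the non-unit diagonal entries of the Smith normal form of xI - A over ℚ[x]) are x(x - 5)(x - 2)^2, each dividing the next. The characteristic polynomial is their product, x(x - 5)(x - 2)^2.

The rational canonical form is the block-diagonal matrix of companion matrices C(f_i):
R = [[0, 0, 0, 0], [1, 0, 0, 20], [0, 1, 0, -24], [0, 0, 1, 9]].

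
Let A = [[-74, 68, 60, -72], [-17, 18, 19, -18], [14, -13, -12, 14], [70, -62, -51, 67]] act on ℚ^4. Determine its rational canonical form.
R = [[0, 0, 0, -54], [1, 0, 0, 9], [0, 1, 0, 15], [0, 0, 1, -1]]

The invariant factors of A (the non-unit diagonal entries of the Smith normal form of xI - A over ℚ[x]) are (x - 3)(x - 2)(x + 3)^2, each dividing the next. The characteristic polynomial is their product, (x - 3)(x - 2)(x + 3)^2.

The rational canonical form is the block-diagonal matrix of companion matrices C(f_i):
R = [[0, 0, 0, -54], [1, 0, 0, 9], [0, 1, 0, 15], [0, 0, 1, -1]].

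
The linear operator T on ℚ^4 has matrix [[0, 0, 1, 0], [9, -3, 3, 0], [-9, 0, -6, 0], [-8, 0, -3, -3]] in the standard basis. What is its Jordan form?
The characteristic polynomial is det(xI - A) = (x + 3)^4, so the eigenvalues are -3 (algebraic multiplicity 4).

For λ = -3: rank(A + 3I) = 2, rank((A + 3I)^2) = 1, rank((A + 3I)^3) = 0. The eigenspace has dimension 4 - 2 = 2, so there are 2 Jordan blocks; the rank sequence gives block sizes [3, 1].

Assembling the blocks gives the Jordan form J above.

J = [[-3, 1, 0, 0], [0, -3, 1, 0], [0, 0, -3, 0], [0, 0, 0, -3]]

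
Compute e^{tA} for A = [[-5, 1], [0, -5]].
e^{tA} = [[e^{-5*t}, t*e^{-5*t}], [0, e^{-5*t}]]

A has Jordan form J = [[-5, 1], [0, -5]] with A = PJP^{-1}, so e^{tA} = P e^{tJ} P^{-1}.

For a Jordan block J_k(λ), e^{tJ_k(λ)} = e^{λt} · (I + tN + t^2 N^2/2! + ... + t^{k-1} N^{k-1}/(k-1)!) where N is the nilpotent superdiagonal part.

Assembling the blocks and conjugating back gives the entries of e^{tA} as shown above.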